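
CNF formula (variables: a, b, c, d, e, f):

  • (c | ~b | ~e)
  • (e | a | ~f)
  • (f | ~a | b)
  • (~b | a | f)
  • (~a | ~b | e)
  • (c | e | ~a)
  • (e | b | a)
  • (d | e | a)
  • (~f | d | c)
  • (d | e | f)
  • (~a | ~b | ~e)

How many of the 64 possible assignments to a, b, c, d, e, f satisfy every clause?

Case analysis on a and e:
  a=T, e=T: remaining (b,c,d,f) ∈ {(F,F,T,T); (F,T,F,T); (F,T,T,T)} — 3.
  a=T, e=F: remaining (b,c,d,f) ∈ {(F,T,F,T); (F,T,T,T)} — 2.
  a=F, e=T: 9 of the 16 assignments to (b,c,d,f) work.
  a=F, e=F: a clause becomes empty — 0.
Total: 3 + 2 + 9 + 0 = 14.

14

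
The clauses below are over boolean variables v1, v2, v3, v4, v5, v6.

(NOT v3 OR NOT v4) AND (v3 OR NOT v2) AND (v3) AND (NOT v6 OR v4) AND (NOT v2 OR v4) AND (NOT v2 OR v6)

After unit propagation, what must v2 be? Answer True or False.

Unit clause (v3) sets v3 = True.
(NOT v4 OR NOT v3) with v3 = True leaves only NOT v4, so v4 = False.
In (NOT v6 OR v4), v4 is now false; NOT v6 must hold, so v6 = False.
(NOT v2 OR v4): since v4 = False, the clause reduces to (NOT v2). v2 = False.

False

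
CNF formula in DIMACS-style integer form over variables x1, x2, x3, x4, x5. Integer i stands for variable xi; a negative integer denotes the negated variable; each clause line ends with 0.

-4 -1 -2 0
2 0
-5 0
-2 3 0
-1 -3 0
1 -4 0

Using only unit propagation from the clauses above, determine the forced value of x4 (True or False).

False

Unit clause (x2) sets x2 = True.
(~x5) stands alone — x5 = False.
(~x2 \/ x3): since x2 = True, the clause reduces to (x3). x3 = True.
(~x1 \/ ~x3): since x3 = True, the clause reduces to (~x1). x1 = False.
From (~x4 \/ x1) and x1 = False: x4 = False.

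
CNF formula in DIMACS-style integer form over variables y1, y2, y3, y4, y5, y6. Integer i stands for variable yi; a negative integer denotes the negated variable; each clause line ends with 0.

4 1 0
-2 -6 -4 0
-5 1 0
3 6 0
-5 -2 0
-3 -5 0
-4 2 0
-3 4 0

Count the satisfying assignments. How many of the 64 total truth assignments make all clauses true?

Satisfying assignments:
  y1=0 y2=1 y3=1 y4=1 y5=0 y6=0
  y1=1 y2=0 y3=0 y4=0 y5=0 y6=1
  y1=1 y2=0 y3=0 y4=0 y5=1 y6=1
  y1=1 y2=1 y3=0 y4=0 y5=0 y6=1
  y1=1 y2=1 y3=1 y4=1 y5=0 y6=0
That's 5 in total.

5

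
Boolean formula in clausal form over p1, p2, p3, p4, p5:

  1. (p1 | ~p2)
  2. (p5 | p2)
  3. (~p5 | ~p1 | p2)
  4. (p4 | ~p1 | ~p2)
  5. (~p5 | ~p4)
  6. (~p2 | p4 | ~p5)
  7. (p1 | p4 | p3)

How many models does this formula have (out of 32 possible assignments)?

3

Satisfying assignments:
  p1=0 p2=0 p3=1 p4=0 p5=1
  p1=1 p2=1 p3=0 p4=1 p5=0
  p1=1 p2=1 p3=1 p4=1 p5=0
That's 3 in total.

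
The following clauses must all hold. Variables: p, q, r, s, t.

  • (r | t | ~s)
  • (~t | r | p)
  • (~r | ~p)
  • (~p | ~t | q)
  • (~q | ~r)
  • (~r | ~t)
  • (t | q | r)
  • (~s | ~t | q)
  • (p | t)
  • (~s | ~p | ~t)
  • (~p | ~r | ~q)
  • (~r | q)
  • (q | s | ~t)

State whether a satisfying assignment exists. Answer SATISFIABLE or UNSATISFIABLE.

SATISFIABLE

Try p = True.
  then r is forced to False.
Set q = True and propagate.
The remaining clauses are satisfied by s = False, t = False.
So p=T, q=T, r=F, s=F, t=F is a satisfying assignment.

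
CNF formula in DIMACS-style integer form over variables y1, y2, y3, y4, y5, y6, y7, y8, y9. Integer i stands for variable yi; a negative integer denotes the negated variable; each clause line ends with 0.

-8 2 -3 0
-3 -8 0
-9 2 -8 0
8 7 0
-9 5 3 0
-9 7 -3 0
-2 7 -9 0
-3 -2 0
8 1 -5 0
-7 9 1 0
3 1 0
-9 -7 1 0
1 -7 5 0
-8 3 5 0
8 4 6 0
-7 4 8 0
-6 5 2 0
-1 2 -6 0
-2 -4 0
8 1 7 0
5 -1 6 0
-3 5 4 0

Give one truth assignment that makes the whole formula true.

y1 = True, y2 = True, y3 = False, y4 = False, y5 = True, y6 = False, y7 = True, y8 = True, y9 = True

Check each clause:
  1. (y2 ∨ ¬y8 ∨ ¬y3) — y2 is true.
  2. (¬y8 ∨ ¬y3) — ¬y3 is true.
  3. (¬y8 ∨ ¬y9 ∨ y2) — y2 is true.
  4. (y7 ∨ y8) — y8 is true.
  5. (¬y9 ∨ y3 ∨ y5) — y5 is true.
  6. (¬y3 ∨ y7 ∨ ¬y9) — y7 is true.
  7. (¬y2 ∨ ¬y9 ∨ y7) — y7 is true.
  8. (¬y2 ∨ ¬y3) — ¬y3 is true.
  9. (y8 ∨ y1 ∨ ¬y5) — y8 is true.
  10. (¬y7 ∨ y1 ∨ y9) — y1 is true.
  11. (y1 ∨ y3) — y1 is true.
  12. (¬y9 ∨ y1 ∨ ¬y7) — y1 is true.
  13. (y1 ∨ y5 ∨ ¬y7) — y5 is true.
  14. (¬y8 ∨ y5 ∨ y3) — y5 is true.
  15. (y8 ∨ y4 ∨ y6) — y8 is true.
  16. (y8 ∨ y4 ∨ ¬y7) — y8 is true.
  17. (¬y6 ∨ y5 ∨ y2) — ¬y6 is true.
  18. (y2 ∨ ¬y1 ∨ ¬y6) — ¬y6 is true.
  19. (¬y4 ∨ ¬y2) — ¬y4 is true.
  20. (y7 ∨ y8 ∨ y1) — y8 is true.
  21. (y5 ∨ y6 ∨ ¬y1) — y5 is true.
  22. (y5 ∨ y4 ∨ ¬y3) — ¬y3 is true.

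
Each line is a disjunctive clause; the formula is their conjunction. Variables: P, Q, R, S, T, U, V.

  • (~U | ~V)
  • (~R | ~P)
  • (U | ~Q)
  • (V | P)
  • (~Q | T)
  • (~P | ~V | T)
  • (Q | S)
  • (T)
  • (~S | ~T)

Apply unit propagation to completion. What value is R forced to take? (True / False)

False

(T) is a unit clause: T = True.
(~T | ~S): since T = True, the clause reduces to (~S). S = False.
(S | Q): since S = False, the clause reduces to (Q). Q = True.
From (~Q | U) and Q = True: U = True.
(~U | ~V): since U = True, the clause reduces to (~V). V = False.
(V | P) with V = False leaves only P, so P = True.
In (~P | ~R), ~P is now false; ~R must hold, so R = False.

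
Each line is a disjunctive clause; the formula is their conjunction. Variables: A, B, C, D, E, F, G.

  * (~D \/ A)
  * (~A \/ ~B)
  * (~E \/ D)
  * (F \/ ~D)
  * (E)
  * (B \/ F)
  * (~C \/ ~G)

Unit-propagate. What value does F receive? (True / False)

(E) stands alone — E = True.
(~E \/ D) with E = True leaves only D, so D = True.
(A \/ ~D): since D = True, the clause reduces to (A). A = True.
(~B \/ ~A) with A = True leaves only ~B, so B = False.
In (F \/ ~D), ~D is now false; F must hold, so F = True.

True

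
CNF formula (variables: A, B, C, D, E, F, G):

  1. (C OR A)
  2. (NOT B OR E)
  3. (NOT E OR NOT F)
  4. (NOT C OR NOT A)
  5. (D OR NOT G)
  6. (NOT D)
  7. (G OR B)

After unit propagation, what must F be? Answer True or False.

False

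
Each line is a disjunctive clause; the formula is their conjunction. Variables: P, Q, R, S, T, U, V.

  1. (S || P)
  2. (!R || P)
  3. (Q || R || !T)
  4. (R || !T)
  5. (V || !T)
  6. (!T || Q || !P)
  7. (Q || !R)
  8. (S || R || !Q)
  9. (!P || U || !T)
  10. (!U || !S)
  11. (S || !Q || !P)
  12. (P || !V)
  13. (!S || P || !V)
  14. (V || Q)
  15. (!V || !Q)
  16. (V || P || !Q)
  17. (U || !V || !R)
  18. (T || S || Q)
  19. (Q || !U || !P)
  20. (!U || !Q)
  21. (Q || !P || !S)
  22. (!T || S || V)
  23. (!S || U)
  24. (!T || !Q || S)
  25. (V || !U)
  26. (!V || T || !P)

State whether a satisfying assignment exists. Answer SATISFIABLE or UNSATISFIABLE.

UNSATISFIABLE

Q = True:
  propagation gives V=False, T=False, P=True, S=True; an empty clause results — contradiction.
Q = False:
  propagation gives R=False, T=False, V=True, P=True; an empty clause results — contradiction.
Every branch closes, so no satisfying assignment exists.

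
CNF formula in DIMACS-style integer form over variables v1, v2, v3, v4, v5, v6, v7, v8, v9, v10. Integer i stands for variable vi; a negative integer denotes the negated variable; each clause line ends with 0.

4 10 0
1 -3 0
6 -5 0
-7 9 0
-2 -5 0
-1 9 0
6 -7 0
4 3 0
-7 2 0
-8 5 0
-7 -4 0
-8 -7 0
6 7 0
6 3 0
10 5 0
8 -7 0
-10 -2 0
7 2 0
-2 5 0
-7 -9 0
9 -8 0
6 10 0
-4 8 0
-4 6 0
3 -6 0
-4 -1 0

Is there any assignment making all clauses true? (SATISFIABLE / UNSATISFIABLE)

v7 = True:
  propagation gives v9=True; an empty clause results — contradiction.
v7 = False:
  propagation gives v6=True, v2=True, v5=False; an empty clause results — contradiction.
Every branch closes, so no satisfying assignment exists.

UNSATISFIABLE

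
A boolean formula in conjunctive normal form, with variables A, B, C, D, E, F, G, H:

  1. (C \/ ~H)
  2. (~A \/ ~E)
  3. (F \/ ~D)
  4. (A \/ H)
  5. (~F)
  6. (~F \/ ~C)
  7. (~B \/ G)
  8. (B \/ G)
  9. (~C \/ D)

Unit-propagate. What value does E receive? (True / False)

(~F) is a unit clause: F = False.
(F \/ ~D) with F = False leaves only ~D, so D = False.
In (D \/ ~C), D is now false; ~C must hold, so C = False.
(~H \/ C): since C = False, the clause reduces to (~H). H = False.
In (H \/ A), H is now false; A must hold, so A = True.
From (~A \/ ~E) and A = True: E = False.

False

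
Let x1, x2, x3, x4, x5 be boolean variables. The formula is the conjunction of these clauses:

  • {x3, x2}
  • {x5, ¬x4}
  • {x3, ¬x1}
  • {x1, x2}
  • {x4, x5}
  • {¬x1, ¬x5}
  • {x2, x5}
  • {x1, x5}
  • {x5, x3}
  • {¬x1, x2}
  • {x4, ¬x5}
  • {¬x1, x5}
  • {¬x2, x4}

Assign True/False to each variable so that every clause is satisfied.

x1=0, x2=1, x3=0, x4=1, x5=1

Try x1 = False.
  then x2 is forced to True.
  then x5 is forced to True.
  then x4 is forced to True.
x3 is now unconstrained; take x3 = False.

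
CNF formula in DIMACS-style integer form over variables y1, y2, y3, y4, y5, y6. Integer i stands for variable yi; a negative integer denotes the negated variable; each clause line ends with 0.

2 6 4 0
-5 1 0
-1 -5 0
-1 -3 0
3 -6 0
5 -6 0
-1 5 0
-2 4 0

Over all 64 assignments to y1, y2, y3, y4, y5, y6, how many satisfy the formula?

The models are:
  y1=0 y2=0 y3=0 y4=1 y5=0 y6=0
  y1=0 y2=0 y3=1 y4=1 y5=0 y6=0
  y1=0 y2=1 y3=0 y4=1 y5=0 y6=0
  y1=0 y2=1 y3=1 y4=1 y5=0 y6=0
That's 4 in total.

4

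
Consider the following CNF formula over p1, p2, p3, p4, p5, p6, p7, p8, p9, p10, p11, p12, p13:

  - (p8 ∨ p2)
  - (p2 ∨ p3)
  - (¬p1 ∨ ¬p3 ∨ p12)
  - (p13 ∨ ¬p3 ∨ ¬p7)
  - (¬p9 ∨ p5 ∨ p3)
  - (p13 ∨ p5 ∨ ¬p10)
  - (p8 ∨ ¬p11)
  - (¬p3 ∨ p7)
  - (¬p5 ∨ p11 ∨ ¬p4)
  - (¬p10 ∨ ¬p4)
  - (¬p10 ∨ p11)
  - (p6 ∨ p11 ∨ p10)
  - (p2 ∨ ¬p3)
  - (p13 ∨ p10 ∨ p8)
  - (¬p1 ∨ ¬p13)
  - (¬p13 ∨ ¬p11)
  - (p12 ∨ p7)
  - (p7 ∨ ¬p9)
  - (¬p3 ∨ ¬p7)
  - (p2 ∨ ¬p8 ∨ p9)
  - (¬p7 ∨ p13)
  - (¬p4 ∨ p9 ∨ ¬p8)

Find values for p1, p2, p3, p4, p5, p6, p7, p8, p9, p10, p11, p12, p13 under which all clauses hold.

p1 = False, p2 = True, p3 = False, p4 = False, p5 = False, p6 = True, p7 = False, p8 = False, p9 = False, p10 = False, p11 = False, p12 = True, p13 = True

Pure literal: p1 appears only negated; assign p1 = False.
Pure literal: p2 appears only positively; assign p2 = True.
Branch on p3: take p3 = False.
Set p4 = False and propagate.
Branch on p5: take p5 = False.
  then p9 is forced to False.
The remaining clauses are satisfied by p6 = True, p7 = False, p8 = False, p10 = False, p11 = False, p12 = True, p13 = True.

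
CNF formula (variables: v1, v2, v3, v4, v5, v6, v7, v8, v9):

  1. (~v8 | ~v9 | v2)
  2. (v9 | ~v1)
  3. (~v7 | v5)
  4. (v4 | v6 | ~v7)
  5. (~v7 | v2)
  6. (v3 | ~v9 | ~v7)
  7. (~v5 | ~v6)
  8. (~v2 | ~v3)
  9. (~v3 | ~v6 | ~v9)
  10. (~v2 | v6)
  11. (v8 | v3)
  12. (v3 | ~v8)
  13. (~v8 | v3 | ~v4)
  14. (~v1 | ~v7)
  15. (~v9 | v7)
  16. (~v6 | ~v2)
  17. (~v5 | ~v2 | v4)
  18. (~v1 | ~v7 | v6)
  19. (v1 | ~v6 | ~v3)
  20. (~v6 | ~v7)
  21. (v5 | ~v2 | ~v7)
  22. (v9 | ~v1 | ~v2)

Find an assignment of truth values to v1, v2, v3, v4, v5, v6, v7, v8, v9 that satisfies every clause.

Try v1 = False.
Set v2 = False and propagate.
  then v7 is forced to False.
  then v9 is forced to False.
The remaining clauses are satisfied by v3 = True, v4 = True, v5 = False, v6 = False, v8 = True.

v1 = F  v2 = F  v3 = T  v4 = T  v5 = F  v6 = F  v7 = F  v8 = T  v9 = F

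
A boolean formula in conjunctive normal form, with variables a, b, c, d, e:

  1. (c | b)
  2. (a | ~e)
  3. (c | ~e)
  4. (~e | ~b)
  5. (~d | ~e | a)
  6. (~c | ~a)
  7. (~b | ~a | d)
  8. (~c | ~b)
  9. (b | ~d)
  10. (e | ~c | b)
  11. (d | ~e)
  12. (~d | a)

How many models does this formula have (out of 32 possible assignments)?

2

Satisfying assignments:
  a=F b=T c=F d=F e=F
  a=T b=T c=F d=T e=F
Count: 2.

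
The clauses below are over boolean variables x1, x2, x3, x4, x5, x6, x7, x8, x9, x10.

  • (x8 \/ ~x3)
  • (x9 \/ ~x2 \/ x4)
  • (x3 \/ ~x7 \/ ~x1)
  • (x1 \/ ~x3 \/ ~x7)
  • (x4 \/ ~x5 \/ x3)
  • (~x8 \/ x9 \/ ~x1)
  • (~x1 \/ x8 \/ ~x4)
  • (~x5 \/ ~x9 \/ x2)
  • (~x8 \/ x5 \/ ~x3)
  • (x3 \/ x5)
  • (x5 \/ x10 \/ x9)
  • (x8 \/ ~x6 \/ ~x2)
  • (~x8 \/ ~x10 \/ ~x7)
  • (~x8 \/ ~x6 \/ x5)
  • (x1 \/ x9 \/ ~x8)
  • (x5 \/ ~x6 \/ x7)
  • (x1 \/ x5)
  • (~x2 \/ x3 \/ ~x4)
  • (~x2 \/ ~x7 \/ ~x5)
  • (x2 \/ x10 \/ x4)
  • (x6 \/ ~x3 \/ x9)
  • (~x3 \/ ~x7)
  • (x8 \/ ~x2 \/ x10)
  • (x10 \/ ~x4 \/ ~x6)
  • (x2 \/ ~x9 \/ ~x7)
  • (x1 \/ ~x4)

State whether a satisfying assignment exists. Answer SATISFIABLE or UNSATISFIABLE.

SATISFIABLE

Set x1 = True and propagate.
Branch on x2: take x2 = True.
Branch on x3: take x3 = True.
  then x8 is forced to True.
  then x9 is forced to True.
  then x5 is forced to True.
  then x7 is forced to False.
For the remaining variables, x4 = False, x6 = True, x10 = True works.
So x1=T, x2=T, x3=T, x4=F, x5=T, x6=T, x7=F, x8=T, x9=T, x10=T is a satisfying assignment.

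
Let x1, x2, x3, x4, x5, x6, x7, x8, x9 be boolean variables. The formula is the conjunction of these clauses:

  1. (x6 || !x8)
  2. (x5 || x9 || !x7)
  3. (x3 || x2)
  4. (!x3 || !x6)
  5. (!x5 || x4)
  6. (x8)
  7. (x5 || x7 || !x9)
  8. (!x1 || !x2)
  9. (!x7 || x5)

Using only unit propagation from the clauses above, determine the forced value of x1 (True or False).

(x8) stands alone — x8 = True.
From (x6 || !x8) and x8 = True: x6 = True.
From (!x6 || !x3) and x6 = True: x3 = False.
In (x3 || x2), x3 is now false; x2 must hold, so x2 = True.
(!x1 || !x2): since x2 = True, the clause reduces to (!x1). x1 = False.

False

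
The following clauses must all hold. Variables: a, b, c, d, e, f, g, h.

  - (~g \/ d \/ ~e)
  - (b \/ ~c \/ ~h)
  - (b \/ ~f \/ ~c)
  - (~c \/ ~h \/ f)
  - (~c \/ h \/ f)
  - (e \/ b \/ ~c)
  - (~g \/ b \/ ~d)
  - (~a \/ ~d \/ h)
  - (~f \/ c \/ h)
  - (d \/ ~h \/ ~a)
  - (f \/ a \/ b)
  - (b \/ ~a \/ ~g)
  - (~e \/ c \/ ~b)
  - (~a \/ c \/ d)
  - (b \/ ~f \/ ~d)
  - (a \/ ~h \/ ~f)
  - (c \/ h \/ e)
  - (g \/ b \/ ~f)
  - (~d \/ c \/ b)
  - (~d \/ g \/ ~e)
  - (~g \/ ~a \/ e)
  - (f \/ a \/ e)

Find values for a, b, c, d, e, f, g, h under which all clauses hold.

Set a = False and propagate.
The remaining clauses are satisfied by b = True, c = True, d = True, e = False, f = True, g = True, h = False.

a=F, b=T, c=T, d=T, e=F, f=T, g=T, h=F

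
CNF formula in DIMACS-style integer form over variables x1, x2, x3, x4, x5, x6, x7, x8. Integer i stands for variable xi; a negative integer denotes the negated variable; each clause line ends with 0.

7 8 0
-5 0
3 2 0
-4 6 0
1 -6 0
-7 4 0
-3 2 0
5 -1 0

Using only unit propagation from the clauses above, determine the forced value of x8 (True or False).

(¬x5) stands alone — x5 = False.
(¬x1 ∨ x5) with x5 = False leaves only ¬x1, so x1 = False.
(x1 ∨ ¬x6): since x1 = False, the clause reduces to (¬x6). x6 = False.
From (¬x4 ∨ x6) and x6 = False: x4 = False.
(x4 ∨ ¬x7): since x4 = False, the clause reduces to (¬x7). x7 = False.
In (x8 ∨ x7), x7 is now false; x8 must hold, so x8 = True.

True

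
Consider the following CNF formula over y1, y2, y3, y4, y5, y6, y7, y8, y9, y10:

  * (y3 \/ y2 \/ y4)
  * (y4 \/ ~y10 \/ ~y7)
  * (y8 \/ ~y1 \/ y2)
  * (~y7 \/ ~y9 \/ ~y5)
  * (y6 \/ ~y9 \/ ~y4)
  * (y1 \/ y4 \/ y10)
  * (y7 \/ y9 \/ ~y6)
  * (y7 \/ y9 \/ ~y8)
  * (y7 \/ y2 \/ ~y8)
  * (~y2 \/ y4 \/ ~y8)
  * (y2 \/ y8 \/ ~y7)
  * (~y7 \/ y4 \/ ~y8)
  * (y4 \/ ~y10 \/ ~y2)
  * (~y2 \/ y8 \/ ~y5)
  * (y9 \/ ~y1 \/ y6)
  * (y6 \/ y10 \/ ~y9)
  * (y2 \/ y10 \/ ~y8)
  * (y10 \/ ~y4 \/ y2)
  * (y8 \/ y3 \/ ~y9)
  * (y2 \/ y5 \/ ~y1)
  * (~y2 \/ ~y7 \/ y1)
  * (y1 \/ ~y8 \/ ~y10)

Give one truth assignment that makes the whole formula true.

y1=True, y2=True, y3=False, y4=True, y5=False, y6=True, y7=False, y8=True, y9=True, y10=True

Check each clause:
  1. (y4 \/ y2 \/ y3) — y2 is true.
  2. (~y10 \/ ~y7 \/ y4) — ~y7 is true.
  3. (y8 \/ ~y1 \/ y2) — y8 is true.
  4. (~y5 \/ ~y9 \/ ~y7) — ~y7 is true.
  5. (y6 \/ ~y4 \/ ~y9) — y6 is true.
  6. (y10 \/ y1 \/ y4) — y1 is true.
  7. (~y6 \/ y9 \/ y7) — y9 is true.
  8. (~y8 \/ y7 \/ y9) — y9 is true.
  9. (y2 \/ y7 \/ ~y8) — y2 is true.
  10. (~y2 \/ y4 \/ ~y8) — y4 is true.
  11. (y2 \/ y8 \/ ~y7) — y8 is true.
  12. (y4 \/ ~y8 \/ ~y7) — ~y7 is true.
  13. (~y10 \/ y4 \/ ~y2) — y4 is true.
  14. (~y2 \/ ~y5 \/ y8) — y8 is true.
  15. (y6 \/ y9 \/ ~y1) — y9 is true.
  16. (~y9 \/ y10 \/ y6) — y10 is true.
  17. (y10 \/ ~y8 \/ y2) — y2 is true.
  18. (y2 \/ ~y4 \/ y10) — y2 is true.
  19. (y3 \/ ~y9 \/ y8) — y8 is true.
  20. (y5 \/ y2 \/ ~y1) — y2 is true.
  21. (~y7 \/ ~y2 \/ y1) — ~y7 is true.
  22. (~y8 \/ y1 \/ ~y10) — y1 is true.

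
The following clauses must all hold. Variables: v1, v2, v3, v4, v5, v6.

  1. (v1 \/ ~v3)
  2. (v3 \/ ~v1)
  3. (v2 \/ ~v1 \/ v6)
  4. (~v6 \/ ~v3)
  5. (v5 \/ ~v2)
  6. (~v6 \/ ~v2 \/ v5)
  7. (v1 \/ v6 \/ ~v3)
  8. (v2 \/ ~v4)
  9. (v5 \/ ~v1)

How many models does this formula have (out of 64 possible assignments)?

10

Case analysis on v1 and v2:
  v1=1, v2=1: remaining (v3,v4,v5,v6) ∈ {(1,0,1,0); (1,1,1,0)} — 2.
  v1=1, v2=0: a clause becomes empty — 0.
  v1=0, v2=1: remaining (v3,v4,v5,v6) ∈ {(0,0,1,0); (0,0,1,1); (0,1,1,0); (0,1,1,1)} — 4.
  v1=0, v2=0: remaining (v3,v4,v5,v6) ∈ {(0,0,0,0); (0,0,0,1); (0,0,1,0); (0,0,1,1)} — 4.
Total: 2 + 0 + 4 + 4 = 10.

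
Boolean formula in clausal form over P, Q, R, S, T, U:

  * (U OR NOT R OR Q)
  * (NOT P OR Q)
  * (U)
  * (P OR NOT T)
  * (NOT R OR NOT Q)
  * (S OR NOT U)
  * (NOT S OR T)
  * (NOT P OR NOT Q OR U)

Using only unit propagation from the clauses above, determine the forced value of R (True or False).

(U) is a unit clause: U = True.
From (NOT U OR S) and U = True: S = True.
(T OR NOT S) with S = True leaves only T, so T = True.
From (P OR NOT T) and T = True: P = True.
(NOT P OR Q): since P = True, the clause reduces to (Q). Q = True.
From (NOT R OR NOT Q) and Q = True: R = False.

False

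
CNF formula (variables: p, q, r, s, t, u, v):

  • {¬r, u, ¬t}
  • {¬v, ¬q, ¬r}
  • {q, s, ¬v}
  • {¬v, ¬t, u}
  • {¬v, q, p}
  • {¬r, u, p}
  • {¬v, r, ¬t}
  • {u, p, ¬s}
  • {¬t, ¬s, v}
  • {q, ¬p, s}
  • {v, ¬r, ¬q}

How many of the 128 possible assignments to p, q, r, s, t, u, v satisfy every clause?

35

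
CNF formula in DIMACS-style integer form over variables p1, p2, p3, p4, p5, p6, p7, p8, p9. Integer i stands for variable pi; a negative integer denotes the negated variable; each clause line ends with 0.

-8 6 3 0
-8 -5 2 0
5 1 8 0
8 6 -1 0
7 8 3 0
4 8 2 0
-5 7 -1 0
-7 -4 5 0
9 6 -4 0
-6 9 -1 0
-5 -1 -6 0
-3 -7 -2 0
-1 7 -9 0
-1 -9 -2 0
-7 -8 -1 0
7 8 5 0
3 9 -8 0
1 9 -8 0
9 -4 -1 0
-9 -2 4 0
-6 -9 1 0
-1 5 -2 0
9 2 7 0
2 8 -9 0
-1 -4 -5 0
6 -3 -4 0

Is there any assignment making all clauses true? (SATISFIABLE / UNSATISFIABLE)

Set p1 = False and propagate.
Try p2 = True.
For the remaining variables, p3 = True, p4 = False, p5 = True, p6 = True, p7 = False, p8 = False, p9 = False works.
Every clause has at least one true literal under this assignment.
So p1 = False, p2 = True, p3 = True, p4 = False, p5 = True, p6 = True, p7 = False, p8 = False, p9 = False is a satisfying assignment.

SATISFIABLE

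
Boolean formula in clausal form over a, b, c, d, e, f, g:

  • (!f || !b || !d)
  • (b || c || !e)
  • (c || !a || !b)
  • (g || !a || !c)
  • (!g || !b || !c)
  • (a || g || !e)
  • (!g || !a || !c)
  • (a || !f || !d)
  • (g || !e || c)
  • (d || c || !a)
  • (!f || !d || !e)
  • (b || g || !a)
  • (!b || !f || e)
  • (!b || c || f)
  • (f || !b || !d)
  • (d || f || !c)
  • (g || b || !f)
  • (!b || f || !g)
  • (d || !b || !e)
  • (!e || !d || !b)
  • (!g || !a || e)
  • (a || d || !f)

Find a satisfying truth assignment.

a = 0  b = 0  c = 0  d = 1  e = 0  f = 0  g = 1

Check each clause:
  1. (!b || !d || !f) — !f is true.
  2. (!e || c || b) — !e is true.
  3. (!a || c || !b) — !a is true.
  4. (!c || g || !a) — !c is true.
  5. (!g || !b || !c) — !c is true.
  6. (a || !e || g) — !e is true.
  7. (!c || !a || !g) — !c is true.
  8. (!f || !d || a) — !f is true.
  9. (g || !e || c) — !e is true.
  10. (!a || c || d) — d is true.
  11. (!f || !e || !d) — !f is true.
  12. (g || b || !a) — !a is true.
  13. (!f || e || !b) — !f is true.
  14. (f || !b || c) — !b is true.
  15. (f || !d || !b) — !b is true.
  16. (!c || d || f) — d is true.
  17. (g || !f || b) — !f is true.
  18. (!g || f || !b) — !b is true.
  19. (!e || !b || d) — !e is true.
  20. (!d || !b || !e) — !e is true.
  21. (!g || !a || e) — !a is true.
  22. (a || d || !f) — !f is true.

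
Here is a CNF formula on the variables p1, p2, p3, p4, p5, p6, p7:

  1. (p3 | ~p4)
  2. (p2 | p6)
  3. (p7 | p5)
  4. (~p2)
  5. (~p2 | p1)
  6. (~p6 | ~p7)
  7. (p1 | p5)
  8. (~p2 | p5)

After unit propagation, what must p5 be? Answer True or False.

True

(~p2) is a unit clause: p2 = False.
(p6 | p2): since p2 = False, the clause reduces to (p6). p6 = True.
(~p6 | ~p7) with p6 = True leaves only ~p7, so p7 = False.
(p7 | p5): since p7 = False, the clause reduces to (p5). p5 = True.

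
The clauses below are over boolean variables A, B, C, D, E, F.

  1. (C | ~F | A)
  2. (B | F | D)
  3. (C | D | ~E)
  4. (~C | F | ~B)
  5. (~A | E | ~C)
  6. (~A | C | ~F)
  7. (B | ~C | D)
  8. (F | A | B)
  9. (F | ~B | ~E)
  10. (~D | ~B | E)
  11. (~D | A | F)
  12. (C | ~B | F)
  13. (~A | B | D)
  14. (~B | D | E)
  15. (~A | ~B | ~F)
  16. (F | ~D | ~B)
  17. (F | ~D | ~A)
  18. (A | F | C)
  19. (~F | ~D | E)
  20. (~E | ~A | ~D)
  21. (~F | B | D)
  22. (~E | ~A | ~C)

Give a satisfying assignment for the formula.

Set A = False and propagate.
The remaining clauses are satisfied by B = True, C = True, D = False, E = True, F = True.

A=F, B=T, C=T, D=F, E=T, F=T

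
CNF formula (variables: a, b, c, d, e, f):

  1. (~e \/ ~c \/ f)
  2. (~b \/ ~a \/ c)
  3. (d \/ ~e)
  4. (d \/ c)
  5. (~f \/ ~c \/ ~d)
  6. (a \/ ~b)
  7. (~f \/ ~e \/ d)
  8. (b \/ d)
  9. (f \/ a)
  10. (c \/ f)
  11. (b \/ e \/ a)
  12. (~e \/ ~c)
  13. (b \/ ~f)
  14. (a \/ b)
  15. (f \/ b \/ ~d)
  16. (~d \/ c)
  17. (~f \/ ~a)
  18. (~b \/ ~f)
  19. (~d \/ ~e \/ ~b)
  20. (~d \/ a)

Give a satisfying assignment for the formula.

a = True  b = True  c = True  d = True  e = False  f = False

Check each clause:
  1. (~e \/ ~c \/ f) — ~e is true.
  2. (~b \/ ~a \/ c) — c is true.
  3. (d \/ ~e) — ~e is true.
  4. (c \/ d) — c is true.
  5. (~c \/ ~d \/ ~f) — ~f is true.
  6. (a \/ ~b) — a is true.
  7. (~e \/ d \/ ~f) — ~f is true.
  8. (b \/ d) — b is true.
  9. (a \/ f) — a is true.
  10. (c \/ f) — c is true.
  11. (a \/ b \/ e) — a is true.
  12. (~c \/ ~e) — ~e is true.
  13. (b \/ ~f) — ~f is true.
  14. (a \/ b) — a is true.
  15. (f \/ ~d \/ b) — b is true.
  16. (~d \/ c) — c is true.
  17. (~f \/ ~a) — ~f is true.
  18. (~f \/ ~b) — ~f is true.
  19. (~d \/ ~b \/ ~e) — ~e is true.
  20. (~d \/ a) — a is true.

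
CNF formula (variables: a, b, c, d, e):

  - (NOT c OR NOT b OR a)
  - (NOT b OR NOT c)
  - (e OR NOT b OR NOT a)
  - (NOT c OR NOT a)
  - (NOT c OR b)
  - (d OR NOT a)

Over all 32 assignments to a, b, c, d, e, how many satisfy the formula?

11

Split on a, then b.
  a=1, b=1: remaining (c,d,e) ∈ {(0,1,1)} — 1.
  a=1, b=0: remaining (c,d,e) ∈ {(0,1,0); (0,1,1)} — 2.
  a=0, b=1: remaining (c,d,e) ∈ {(0,0,0); (0,0,1); (0,1,0); (0,1,1)} — 4.
  a=0, b=0: remaining (c,d,e) ∈ {(0,0,0); (0,0,1); (0,1,0); (0,1,1)} — 4.
Total: 1 + 2 + 4 + 4 = 11.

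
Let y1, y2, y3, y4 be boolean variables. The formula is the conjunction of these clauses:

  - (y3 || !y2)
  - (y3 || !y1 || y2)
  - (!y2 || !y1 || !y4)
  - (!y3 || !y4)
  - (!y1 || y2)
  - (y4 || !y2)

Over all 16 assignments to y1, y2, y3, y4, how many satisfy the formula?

Satisfying assignments:
  y1=0 y2=0 y3=0 y4=0
  y1=0 y2=0 y3=0 y4=1
  y1=0 y2=0 y3=1 y4=0
That's 3 in total.

3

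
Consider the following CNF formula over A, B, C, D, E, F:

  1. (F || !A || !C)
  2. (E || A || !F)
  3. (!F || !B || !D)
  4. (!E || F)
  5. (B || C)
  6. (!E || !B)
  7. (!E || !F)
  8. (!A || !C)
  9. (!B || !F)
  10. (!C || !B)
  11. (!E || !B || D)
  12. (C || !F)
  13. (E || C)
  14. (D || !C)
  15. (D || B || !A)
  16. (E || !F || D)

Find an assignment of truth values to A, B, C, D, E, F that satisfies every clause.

Branch on A: take A = False.
Try B = False.
  then C is forced to True.
  then D is forced to True.
Set E = False and propagate.
  then F is forced to False.
Every clause has at least one true literal under this assignment.

A=F, B=F, C=T, D=T, E=F, F=F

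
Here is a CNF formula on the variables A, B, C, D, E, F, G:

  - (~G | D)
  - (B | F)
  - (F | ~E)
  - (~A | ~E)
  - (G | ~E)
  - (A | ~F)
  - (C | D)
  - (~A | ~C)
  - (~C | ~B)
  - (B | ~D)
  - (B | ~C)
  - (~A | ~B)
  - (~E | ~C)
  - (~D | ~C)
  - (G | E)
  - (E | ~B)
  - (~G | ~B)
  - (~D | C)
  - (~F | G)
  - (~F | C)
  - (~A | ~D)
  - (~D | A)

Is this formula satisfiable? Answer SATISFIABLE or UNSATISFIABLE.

UNSATISFIABLE

C = True:
  propagation gives A=False, F=False, B=True; an empty clause results — contradiction.
C = False:
  propagation gives D=True; an empty clause results — contradiction.
Every branch closes, so no satisfying assignment exists.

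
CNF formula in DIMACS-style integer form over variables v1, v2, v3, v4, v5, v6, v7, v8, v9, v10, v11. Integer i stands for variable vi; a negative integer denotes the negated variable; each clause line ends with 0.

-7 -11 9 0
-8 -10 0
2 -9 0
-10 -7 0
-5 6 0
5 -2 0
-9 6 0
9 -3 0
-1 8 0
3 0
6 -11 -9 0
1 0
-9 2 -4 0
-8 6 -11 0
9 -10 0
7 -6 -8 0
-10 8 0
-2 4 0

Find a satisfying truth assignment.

v1=True, v2=True, v3=True, v4=True, v5=True, v6=True, v7=True, v8=True, v9=True, v10=False, v11=True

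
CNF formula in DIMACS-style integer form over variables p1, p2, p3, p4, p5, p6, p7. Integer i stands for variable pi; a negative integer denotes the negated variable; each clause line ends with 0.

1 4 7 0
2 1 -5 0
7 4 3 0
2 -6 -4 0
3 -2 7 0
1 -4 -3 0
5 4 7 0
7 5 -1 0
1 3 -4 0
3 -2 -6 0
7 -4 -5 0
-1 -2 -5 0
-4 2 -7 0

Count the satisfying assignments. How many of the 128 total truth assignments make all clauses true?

Case analysis on p4 and p7:
  p4=1, p7=1: remaining (p1,p2,p3,p5,p6) ∈ {(1,1,0,0,0); (1,1,1,0,0); (1,1,1,0,1)} — 3.
  p4=1, p7=0: a clause becomes empty — 0.
  p4=0, p7=1: 21 of the 32 assignments to (p1,p2,p3,p5,p6) work.
  p4=0, p7=0: remaining (p1,p2,p3,p5,p6) ∈ {(1,0,1,1,0); (1,0,1,1,1)} — 2.
Total: 3 + 0 + 21 + 2 = 26.

26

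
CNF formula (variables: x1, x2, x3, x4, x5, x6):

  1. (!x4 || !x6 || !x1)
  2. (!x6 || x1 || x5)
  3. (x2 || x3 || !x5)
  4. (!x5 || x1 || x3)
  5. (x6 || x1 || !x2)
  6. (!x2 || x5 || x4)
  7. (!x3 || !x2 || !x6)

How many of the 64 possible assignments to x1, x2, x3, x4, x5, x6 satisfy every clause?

24

Split on x1, then x2.
  x1=1, x2=1: 7 of the 16 assignments to (x3,x4,x5,x6) work.
  x1=1, x2=0: 9 of the 16 assignments to (x3,x4,x5,x6) work.
  x1=0, x2=1: a clause becomes empty — 0.
  x1=0, x2=0: x4 free; 4 ways for (x3,x5,x6) × 2^1 = 8.
Total: 7 + 9 + 0 + 8 = 24.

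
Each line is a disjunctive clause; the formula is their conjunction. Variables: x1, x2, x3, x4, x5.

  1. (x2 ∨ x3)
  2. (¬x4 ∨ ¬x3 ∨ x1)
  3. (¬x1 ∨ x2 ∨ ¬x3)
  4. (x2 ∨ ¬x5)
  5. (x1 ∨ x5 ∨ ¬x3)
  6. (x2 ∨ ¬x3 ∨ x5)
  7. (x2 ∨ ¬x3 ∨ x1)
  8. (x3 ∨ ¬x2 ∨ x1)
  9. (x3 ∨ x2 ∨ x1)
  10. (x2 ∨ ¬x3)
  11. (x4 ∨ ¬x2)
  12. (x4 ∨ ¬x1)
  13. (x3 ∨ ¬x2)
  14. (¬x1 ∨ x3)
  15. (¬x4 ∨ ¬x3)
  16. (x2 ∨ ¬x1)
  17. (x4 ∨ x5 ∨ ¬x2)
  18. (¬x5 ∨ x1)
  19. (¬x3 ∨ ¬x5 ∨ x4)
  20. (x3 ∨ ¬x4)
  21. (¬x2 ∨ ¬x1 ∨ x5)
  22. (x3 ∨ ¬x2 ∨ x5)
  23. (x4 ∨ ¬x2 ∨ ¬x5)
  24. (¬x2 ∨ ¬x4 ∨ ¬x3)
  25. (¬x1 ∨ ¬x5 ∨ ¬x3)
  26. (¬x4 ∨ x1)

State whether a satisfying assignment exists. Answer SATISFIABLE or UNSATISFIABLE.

x3 = True:
  propagation gives x2=True, x4=True; an empty clause results — contradiction.
x3 = False:
  propagation gives x2=True; an empty clause results — contradiction.
Every branch closes, so no satisfying assignment exists.

UNSATISFIABLE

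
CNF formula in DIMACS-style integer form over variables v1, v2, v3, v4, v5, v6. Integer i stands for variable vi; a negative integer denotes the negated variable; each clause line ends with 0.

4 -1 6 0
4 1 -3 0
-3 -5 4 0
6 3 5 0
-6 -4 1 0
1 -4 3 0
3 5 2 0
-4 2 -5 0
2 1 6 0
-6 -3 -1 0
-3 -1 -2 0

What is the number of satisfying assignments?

13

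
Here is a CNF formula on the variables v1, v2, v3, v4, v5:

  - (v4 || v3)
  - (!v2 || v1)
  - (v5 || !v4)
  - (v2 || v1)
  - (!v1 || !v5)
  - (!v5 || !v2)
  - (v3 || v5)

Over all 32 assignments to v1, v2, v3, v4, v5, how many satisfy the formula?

The models are:
  v1=1 v2=0 v3=1 v4=0 v5=0
  v1=1 v2=1 v3=1 v4=0 v5=0
That's 2 in total.

2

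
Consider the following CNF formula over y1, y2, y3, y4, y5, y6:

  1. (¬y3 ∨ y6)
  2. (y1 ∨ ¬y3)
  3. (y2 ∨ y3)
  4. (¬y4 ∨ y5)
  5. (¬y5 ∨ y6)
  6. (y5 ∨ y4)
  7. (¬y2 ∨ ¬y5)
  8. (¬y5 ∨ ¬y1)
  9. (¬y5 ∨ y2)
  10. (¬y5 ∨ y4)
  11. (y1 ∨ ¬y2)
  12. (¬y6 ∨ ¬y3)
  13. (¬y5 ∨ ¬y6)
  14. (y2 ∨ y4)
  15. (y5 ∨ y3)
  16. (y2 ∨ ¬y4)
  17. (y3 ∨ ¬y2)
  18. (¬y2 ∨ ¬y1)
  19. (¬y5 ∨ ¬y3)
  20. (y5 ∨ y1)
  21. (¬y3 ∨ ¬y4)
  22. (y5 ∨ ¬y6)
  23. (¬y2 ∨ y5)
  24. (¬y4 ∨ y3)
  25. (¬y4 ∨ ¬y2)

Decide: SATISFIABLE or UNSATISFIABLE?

y5 = True:
  propagation gives y6=True; an empty clause results — contradiction.
y5 = False:
  propagation gives y4=False; an empty clause results — contradiction.
Every branch closes, so no satisfying assignment exists.

UNSATISFIABLE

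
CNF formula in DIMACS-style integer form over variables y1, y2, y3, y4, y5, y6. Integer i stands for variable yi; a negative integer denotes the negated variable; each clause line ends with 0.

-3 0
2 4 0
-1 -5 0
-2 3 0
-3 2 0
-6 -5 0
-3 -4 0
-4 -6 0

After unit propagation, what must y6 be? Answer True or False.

(!y3) is a unit clause: y3 = False.
From (y3 || !y2) and y3 = False: y2 = False.
(y4 || y2) with y2 = False leaves only y4, so y4 = True.
(!y4 || !y6): since y4 = True, the clause reduces to (!y6). y6 = False.

False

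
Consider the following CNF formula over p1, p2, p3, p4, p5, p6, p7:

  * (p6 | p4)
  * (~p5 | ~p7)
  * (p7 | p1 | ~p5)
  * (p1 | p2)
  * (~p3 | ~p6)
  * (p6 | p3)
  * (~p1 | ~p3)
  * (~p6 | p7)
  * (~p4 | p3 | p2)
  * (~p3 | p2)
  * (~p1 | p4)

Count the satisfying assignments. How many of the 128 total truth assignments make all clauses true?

Satisfying assignments:
  p1=0 p2=1 p3=0 p4=0 p5=0 p6=1 p7=1
  p1=0 p2=1 p3=0 p4=1 p5=0 p6=1 p7=1
  p1=0 p2=1 p3=1 p4=1 p5=0 p6=0 p7=0
  p1=0 p2=1 p3=1 p4=1 p5=0 p6=0 p7=1
  p1=1 p2=1 p3=0 p4=1 p5=0 p6=1 p7=1
Count: 5.

5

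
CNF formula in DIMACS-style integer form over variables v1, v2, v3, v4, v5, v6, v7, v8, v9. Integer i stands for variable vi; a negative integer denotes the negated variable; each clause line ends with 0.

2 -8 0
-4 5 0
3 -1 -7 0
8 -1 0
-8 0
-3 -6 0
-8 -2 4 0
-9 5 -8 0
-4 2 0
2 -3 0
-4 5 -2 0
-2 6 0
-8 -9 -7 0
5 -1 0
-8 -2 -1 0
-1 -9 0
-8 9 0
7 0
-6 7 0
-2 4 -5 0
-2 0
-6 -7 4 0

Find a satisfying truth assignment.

Unit propagation: (!v8) forces v8 = False.
The clause (!v1) is unit: v1 must be False.
Unit propagation: (v7) forces v7 = True.
(!v2) is a unit clause, so v2 = False.
(!v4) is a unit clause, so v4 = False.
The clause (!v3) is unit: v3 must be False.
(!v6) is a unit clause, so v6 = False.
v5, v9 are now unconstrained; take v5 = True, v9 = True.

v1 = False, v2 = False, v3 = False, v4 = False, v5 = True, v6 = False, v7 = True, v8 = False, v9 = True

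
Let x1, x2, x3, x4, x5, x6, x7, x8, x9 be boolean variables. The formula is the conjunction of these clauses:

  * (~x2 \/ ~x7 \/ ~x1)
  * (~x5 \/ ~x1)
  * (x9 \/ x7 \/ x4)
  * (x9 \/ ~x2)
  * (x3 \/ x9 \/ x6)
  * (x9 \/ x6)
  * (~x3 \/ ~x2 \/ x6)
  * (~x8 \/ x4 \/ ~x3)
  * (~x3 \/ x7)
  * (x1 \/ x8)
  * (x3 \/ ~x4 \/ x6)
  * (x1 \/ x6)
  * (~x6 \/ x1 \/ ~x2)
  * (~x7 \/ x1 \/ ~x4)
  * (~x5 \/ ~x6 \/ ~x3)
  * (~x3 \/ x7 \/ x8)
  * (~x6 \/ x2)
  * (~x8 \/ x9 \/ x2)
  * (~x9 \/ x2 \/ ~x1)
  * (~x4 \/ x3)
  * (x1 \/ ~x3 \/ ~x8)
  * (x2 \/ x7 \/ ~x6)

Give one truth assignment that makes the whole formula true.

Pure literal: x5 appears only negated; assign x5 = False.
Branch on x1: take x1 = True.
Set x2 = True and propagate.
  then x7 is forced to False.
  then x9 is forced to True.
  then x3 is forced to False.
  then x4 is forced to False.
x6, x8 are now unconstrained; take x6 = False, x8 = False.
Every clause has at least one true literal under this assignment.
Check each clause:
  1. (~x7 \/ ~x1 \/ ~x2) — ~x7 is true.
  2. (~x1 \/ ~x5) — ~x5 is true.
  3. (x7 \/ x4 \/ x9) — x9 is true.
  4. (x9 \/ ~x2) — x9 is true.
  5. (x6 \/ x3 \/ x9) — x9 is true.
  6. (x6 \/ x9) — x9 is true.
  7. (x6 \/ ~x3 \/ ~x2) — ~x3 is true.
  8. (x4 \/ ~x8 \/ ~x3) — ~x8 is true.
  9. (x7 \/ ~x3) — ~x3 is true.
  10. (x8 \/ x1) — x1 is true.
  11. (~x4 \/ x6 \/ x3) — ~x4 is true.
  12. (x1 \/ x6) — x1 is true.
  13. (~x6 \/ x1 \/ ~x2) — x1 is true.
  14. (~x4 \/ x1 \/ ~x7) — ~x7 is true.
  15. (~x3 \/ ~x6 \/ ~x5) — ~x6 is true.
  16. (x8 \/ ~x3 \/ x7) — ~x3 is true.
  17. (~x6 \/ x2) — ~x6 is true.
  18. (~x8 \/ x9 \/ x2) — ~x8 is true.
  19. (x2 \/ ~x1 \/ ~x9) — x2 is true.
  20. (x3 \/ ~x4) — ~x4 is true.
  21. (~x3 \/ x1 \/ ~x8) — ~x8 is true.
  22. (x7 \/ x2 \/ ~x6) — ~x6 is true.

x1=True, x2=True, x3=False, x4=False, x5=False, x6=False, x7=False, x8=False, x9=True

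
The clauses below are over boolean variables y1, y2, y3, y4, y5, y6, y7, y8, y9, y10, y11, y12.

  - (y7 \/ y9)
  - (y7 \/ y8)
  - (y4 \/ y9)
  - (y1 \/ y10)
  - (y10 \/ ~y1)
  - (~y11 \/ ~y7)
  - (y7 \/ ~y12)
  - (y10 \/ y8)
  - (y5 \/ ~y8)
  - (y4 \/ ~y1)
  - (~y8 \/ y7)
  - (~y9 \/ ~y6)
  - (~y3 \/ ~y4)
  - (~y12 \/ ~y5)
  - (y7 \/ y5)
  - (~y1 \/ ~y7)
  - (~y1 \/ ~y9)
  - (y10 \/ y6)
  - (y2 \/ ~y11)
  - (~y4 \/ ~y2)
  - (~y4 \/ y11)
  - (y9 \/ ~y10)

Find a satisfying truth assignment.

Pure literal: y12 appears only negated; assign y12 = False.
Set y1 = False and propagate.
  then y10 is forced to True.
  then y9 is forced to True.
  then y6 is forced to False.
Branch on y2: take y2 = True.
  then y4 is forced to False.
Branch on y5: take y5 = True.
For the remaining variables, y3 = True, y7 = True, y8 = True, y11 = False works.
Every clause has at least one true literal under this assignment.

y1=F  y2=T  y3=T  y4=F  y5=T  y6=F  y7=T  y8=T  y9=T  y10=T  y11=F  y12=F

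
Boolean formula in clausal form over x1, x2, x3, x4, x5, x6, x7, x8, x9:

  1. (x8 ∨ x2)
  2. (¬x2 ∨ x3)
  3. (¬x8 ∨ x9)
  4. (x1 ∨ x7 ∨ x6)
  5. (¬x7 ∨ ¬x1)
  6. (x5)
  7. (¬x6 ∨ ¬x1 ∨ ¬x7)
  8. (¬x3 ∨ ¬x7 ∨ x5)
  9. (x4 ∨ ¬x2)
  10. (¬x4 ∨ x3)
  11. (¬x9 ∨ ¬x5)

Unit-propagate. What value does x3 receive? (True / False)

True

(x5) stands alone — x5 = True.
From (¬x9 ∨ ¬x5) and x5 = True: x9 = False.
From (¬x8 ∨ x9) and x9 = False: x8 = False.
In (x8 ∨ x2), x8 is now false; x2 must hold, so x2 = True.
From (¬x2 ∨ x3) and x2 = True: x3 = True.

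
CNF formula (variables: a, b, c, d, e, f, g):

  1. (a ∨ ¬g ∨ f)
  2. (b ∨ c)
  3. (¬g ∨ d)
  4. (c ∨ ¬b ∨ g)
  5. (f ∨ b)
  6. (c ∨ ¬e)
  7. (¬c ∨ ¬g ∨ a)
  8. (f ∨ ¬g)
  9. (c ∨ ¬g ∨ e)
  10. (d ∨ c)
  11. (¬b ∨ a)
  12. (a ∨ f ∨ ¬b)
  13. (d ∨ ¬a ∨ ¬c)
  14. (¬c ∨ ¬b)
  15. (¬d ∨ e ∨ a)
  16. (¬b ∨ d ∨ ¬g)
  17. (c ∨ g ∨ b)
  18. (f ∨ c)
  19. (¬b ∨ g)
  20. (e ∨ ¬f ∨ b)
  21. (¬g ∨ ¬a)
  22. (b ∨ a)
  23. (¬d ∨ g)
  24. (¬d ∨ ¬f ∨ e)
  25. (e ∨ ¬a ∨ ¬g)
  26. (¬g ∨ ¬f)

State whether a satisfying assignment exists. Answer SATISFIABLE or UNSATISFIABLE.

g = True:
  propagation gives d=True, f=True; an empty clause results — contradiction.
g = False:
  propagation gives b=False, c=True, f=True, e=True; an empty clause results — contradiction.
Every branch closes, so no satisfying assignment exists.

UNSATISFIABLE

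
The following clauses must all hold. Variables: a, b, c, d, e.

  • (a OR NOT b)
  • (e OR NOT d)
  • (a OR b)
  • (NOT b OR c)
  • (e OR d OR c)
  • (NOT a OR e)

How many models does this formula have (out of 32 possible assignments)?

6

Satisfying assignments:
  a=T b=F c=F d=F e=T
  a=T b=F c=F d=T e=T
  a=T b=F c=T d=F e=T
  a=T b=F c=T d=T e=T
  a=T b=T c=T d=F e=T
  a=T b=T c=T d=T e=T
That's 6 in total.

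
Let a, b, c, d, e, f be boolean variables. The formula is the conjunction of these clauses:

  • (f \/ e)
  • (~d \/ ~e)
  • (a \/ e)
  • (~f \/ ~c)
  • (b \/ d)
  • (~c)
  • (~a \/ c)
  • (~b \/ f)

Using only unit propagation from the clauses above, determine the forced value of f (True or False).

(~c) stands alone — c = False.
In (~a \/ c), c is now false; ~a must hold, so a = False.
From (a \/ e) and a = False: e = True.
From (~e \/ ~d) and e = True: d = False.
(b \/ d): since d = False, the clause reduces to (b). b = True.
In (~b \/ f), ~b is now false; f must hold, so f = True.

True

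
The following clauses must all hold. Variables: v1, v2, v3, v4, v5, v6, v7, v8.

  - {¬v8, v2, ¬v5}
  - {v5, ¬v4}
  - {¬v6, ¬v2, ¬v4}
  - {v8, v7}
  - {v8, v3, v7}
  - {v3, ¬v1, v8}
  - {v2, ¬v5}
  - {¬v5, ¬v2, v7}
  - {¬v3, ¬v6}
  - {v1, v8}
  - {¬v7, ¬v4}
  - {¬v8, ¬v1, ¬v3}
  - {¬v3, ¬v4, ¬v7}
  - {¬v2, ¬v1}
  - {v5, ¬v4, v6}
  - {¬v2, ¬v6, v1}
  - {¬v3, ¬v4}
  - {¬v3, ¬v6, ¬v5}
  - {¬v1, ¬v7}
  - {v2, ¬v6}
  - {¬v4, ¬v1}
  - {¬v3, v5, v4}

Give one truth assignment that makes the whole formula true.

Branch on v1: take v1 = False.
  then v8 is forced to True.
Try v2 = True.
  then v6 is forced to False.
Branch on v3: take v3 = False.
For the remaining variables, v4 = False, v5 = False, v7 = True works.

v1=F, v2=T, v3=F, v4=F, v5=F, v6=F, v7=T, v8=T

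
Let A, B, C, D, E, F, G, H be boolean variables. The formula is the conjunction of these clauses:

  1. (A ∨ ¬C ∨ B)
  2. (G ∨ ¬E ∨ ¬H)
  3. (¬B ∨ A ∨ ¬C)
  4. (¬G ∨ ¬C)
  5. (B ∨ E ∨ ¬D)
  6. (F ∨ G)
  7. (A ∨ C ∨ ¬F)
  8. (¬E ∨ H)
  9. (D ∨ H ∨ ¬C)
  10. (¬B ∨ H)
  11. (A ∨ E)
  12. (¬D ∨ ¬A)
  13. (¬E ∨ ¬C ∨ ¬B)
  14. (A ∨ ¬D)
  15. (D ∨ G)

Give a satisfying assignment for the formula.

A = F, B = F, C = F, D = F, E = T, F = F, G = T, H = T

Branch on A: take A = False.
  then E is forced to True.
  then H is forced to True.
  then G is forced to True.
  then C is forced to False.
  then F is forced to False.
  then D is forced to False.
B is now unconstrained; take B = False.
Every clause has at least one true literal under this assignment.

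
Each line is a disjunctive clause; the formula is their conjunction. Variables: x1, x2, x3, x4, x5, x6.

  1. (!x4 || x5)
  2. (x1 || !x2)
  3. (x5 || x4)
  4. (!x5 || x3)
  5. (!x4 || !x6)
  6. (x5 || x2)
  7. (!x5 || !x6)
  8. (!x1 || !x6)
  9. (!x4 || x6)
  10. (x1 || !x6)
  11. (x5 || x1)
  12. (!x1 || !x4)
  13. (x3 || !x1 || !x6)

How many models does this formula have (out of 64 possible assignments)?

The models are:
  x1=0 x2=0 x3=1 x4=0 x5=1 x6=0
  x1=1 x2=0 x3=1 x4=0 x5=1 x6=0
  x1=1 x2=1 x3=1 x4=0 x5=1 x6=0
That's 3 in total.

3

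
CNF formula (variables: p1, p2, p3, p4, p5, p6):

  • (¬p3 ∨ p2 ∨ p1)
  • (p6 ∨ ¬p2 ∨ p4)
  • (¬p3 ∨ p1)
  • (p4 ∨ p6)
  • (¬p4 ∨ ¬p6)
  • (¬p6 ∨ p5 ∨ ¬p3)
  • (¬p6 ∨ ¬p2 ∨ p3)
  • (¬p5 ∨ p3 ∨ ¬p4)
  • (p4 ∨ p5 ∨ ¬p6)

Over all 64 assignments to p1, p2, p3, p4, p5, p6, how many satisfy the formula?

12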